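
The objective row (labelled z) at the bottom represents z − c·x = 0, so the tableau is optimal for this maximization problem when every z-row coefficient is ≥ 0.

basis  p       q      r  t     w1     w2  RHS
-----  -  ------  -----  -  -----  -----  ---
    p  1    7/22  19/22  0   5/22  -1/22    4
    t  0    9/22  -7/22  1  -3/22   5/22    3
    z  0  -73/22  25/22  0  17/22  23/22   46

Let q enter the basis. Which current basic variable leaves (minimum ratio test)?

t

Column q entries and ratios — p: 4/(7/22) = 88/7; t: 3/(9/22) = 22/3.
Smallest ratio is 22/3 in the row of t, so t leaves.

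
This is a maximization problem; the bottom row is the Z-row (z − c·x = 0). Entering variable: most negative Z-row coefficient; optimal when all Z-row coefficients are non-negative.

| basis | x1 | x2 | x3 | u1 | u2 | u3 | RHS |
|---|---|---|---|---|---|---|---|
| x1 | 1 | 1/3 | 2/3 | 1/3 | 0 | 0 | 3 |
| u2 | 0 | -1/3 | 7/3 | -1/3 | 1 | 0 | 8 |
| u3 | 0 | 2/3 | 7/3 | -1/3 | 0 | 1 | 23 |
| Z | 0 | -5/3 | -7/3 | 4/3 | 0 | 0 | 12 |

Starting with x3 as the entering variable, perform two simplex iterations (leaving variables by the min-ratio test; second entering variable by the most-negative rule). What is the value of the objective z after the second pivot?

70/3

Ratio test on column x3 — row 1: 3/(2/3) = 9/2; row 2: 8/(7/3) = 24/7; row 3: 23/(7/3) = 69/7. Minimum is 24/7 at row 2 (u2 leaves); pivot element 7/3.
Pivot on row 2; the Z-row RHS becomes 12 − (-7/3)·(24/7) = 20.
Next entering variable (most negative Z-row entry -2): x2.
Ratio test on column x2 — row 1: (5/7)/(3/7) = 5/3; row 2: entry -1/7 ≤ 0; row 3: 15/1 = 15. Minimum is 5/3 at row 1 (x1 leaves); pivot element 3/7.
After the second pivot the Z-row RHS is 20 − (-2)·(5/3) = 70/3.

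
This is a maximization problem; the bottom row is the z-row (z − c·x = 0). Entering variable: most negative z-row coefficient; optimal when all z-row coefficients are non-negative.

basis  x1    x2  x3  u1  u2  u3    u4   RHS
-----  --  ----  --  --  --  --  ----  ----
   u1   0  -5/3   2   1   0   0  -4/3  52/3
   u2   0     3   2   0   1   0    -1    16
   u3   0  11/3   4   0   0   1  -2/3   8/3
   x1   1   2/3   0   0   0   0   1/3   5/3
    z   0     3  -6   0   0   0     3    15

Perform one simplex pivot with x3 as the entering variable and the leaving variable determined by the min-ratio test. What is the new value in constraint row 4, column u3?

0

Ratio test on column x3 — row 1: (52/3)/2 = 26/3; row 2: 16/2 = 8; row 3: (8/3)/4 = 2/3; row 4: entry 0 ≤ 0. Minimum is 2/3 at row 3 (u3 leaves); pivot element 4.
Divide row 3 by 4; eliminate column x3 from the other rows.
Row 4 update in column u3: 0 − 0·(1/4) = 0.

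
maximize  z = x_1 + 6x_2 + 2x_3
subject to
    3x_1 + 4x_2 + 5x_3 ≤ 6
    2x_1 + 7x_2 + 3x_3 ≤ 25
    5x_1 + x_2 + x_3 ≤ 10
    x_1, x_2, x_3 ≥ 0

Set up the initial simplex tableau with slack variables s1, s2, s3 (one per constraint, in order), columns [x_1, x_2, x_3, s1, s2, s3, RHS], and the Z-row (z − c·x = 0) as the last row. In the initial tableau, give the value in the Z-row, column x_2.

-6

The Z-row carries the negated objective coefficients: the x_2 entry is -6.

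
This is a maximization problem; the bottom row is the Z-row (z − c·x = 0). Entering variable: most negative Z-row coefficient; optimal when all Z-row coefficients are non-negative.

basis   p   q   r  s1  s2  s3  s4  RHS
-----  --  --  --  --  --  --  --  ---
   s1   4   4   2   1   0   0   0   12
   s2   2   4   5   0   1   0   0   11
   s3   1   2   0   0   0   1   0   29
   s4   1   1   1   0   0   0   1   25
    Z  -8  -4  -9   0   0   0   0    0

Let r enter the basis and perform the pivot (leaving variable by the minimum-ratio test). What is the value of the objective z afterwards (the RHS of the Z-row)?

99/5

Ratio test on column r — row 1: 12/2 = 6; row 2: 11/5 = 11/5; row 3: entry 0 ≤ 0; row 4: 25/1 = 25. Minimum is 11/5 at row 2 (s2 leaves); pivot element 5.
Pivot on row 2; the Z-row RHS becomes 0 − (-9)·(11/5) = 99/5.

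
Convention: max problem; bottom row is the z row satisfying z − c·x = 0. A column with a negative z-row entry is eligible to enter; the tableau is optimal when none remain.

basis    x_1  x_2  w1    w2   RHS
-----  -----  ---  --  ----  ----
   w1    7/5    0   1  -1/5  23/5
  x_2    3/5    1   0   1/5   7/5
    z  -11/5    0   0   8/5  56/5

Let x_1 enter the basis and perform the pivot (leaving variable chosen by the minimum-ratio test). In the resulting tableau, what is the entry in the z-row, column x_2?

11/3

Ratio test on column x_1 — row 1: (23/5)/(7/5) = 23/7; row 2: (7/5)/(3/5) = 7/3. Minimum is 7/3 at row 2 (x_2 leaves); pivot element 3/5.
Divide row 2 by 3/5; eliminate column x_1 from the other rows.
z-row update in column x_2: 0 − (-11/5)·(5/3) = 11/3.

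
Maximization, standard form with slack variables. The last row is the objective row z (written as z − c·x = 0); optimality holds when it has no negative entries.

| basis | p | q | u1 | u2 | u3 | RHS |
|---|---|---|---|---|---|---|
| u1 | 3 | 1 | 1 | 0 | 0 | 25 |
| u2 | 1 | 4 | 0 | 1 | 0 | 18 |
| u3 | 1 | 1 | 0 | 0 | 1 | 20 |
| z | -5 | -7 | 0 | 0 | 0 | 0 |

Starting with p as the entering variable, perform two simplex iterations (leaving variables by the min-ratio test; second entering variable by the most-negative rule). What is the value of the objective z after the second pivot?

613/11

Ratio test on column p — row 1: 25/3 = 25/3; row 2: 18/1 = 18; row 3: 20/1 = 20. Minimum is 25/3 at row 1 (u1 leaves); pivot element 3.
Pivot on row 1; the z-row RHS becomes 0 − (-5)·(25/3) = 125/3.
Next entering variable (most negative z-row entry -16/3): q.
Ratio test on column q — row 1: (25/3)/(1/3) = 25; row 2: (29/3)/(11/3) = 29/11; row 3: (35/3)/(2/3) = 35/2. Minimum is 29/11 at row 2 (u2 leaves); pivot element 11/3.
After the second pivot the z-row RHS is 125/3 − (-16/3)·(29/11) = 613/11.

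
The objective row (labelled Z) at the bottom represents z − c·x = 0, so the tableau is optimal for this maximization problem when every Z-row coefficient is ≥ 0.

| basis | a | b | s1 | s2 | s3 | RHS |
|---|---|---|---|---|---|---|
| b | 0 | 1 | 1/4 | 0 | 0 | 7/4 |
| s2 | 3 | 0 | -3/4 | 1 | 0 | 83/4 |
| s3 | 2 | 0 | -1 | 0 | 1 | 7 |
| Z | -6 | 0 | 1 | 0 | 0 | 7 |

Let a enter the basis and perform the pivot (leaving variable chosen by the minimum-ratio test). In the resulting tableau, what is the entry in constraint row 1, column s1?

1/4

Ratio test on column a — row 1: entry 0 ≤ 0; row 2: (83/4)/3 = 83/12; row 3: 7/2 = 7/2. Minimum is 7/2 at row 3 (s3 leaves); pivot element 2.
Divide row 3 by 2; eliminate column a from the other rows.
Row 1 update in column s1: 1/4 − 0·(-1/2) = 1/4.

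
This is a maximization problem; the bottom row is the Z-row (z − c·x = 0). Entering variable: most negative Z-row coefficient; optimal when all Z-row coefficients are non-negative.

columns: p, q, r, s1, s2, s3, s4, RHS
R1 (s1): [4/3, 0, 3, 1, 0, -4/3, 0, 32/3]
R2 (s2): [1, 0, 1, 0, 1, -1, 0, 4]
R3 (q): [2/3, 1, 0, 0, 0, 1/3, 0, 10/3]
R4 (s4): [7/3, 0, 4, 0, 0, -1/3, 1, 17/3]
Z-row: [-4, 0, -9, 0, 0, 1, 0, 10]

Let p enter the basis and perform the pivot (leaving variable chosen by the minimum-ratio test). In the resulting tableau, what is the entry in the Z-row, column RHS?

Ratio test on column p — row 1: (32/3)/(4/3) = 8; row 2: 4/1 = 4; row 3: (10/3)/(2/3) = 5; row 4: (17/3)/(7/3) = 17/7. Minimum is 17/7 at row 4 (s4 leaves); pivot element 7/3.
Divide row 4 by 7/3; eliminate column p from the other rows.
Z-row update in column RHS: 10 − (-4)·(17/7) = 138/7.

138/7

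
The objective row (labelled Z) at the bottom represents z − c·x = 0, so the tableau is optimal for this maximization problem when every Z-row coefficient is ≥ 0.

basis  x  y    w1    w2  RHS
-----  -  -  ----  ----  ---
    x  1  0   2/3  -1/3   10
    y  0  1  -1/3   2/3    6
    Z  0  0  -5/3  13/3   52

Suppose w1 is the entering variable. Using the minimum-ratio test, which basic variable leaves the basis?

Column w1 entries and ratios — x: 10/(2/3) = 15; y: -1/3 ≤ 0, skip.
Smallest ratio is 15 in the row of x, so x leaves.

x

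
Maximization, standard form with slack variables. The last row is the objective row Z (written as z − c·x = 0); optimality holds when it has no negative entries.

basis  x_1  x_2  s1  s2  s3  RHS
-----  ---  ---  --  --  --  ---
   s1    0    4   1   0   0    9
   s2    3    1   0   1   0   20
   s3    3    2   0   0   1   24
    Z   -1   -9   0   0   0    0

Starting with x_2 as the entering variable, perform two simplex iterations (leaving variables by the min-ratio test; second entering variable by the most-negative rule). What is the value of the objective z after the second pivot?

157/6

Ratio test on column x_2 — row 1: 9/4 = 9/4; row 2: 20/1 = 20; row 3: 24/2 = 12. Minimum is 9/4 at row 1 (s1 leaves); pivot element 4.
Pivot on row 1; the Z-row RHS becomes 0 − (-9)·(9/4) = 81/4.
Next entering variable (most negative Z-row entry -1): x_1.
Ratio test on column x_1 — row 1: entry 0 ≤ 0; row 2: (71/4)/3 = 71/12; row 3: (39/2)/3 = 13/2. Minimum is 71/12 at row 2 (s2 leaves); pivot element 3.
After the second pivot the Z-row RHS is 81/4 − (-1)·(71/12) = 157/6.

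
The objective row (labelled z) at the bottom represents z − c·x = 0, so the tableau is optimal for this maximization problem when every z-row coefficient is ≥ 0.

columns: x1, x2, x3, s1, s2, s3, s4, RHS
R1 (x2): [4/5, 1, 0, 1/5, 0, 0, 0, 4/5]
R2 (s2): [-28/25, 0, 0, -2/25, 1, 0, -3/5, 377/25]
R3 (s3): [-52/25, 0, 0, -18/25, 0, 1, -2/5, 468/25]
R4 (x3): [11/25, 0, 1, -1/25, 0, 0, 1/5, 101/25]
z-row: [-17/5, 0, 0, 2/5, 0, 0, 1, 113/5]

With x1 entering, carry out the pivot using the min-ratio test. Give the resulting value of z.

26

Ratio test on column x1 — row 1: (4/5)/(4/5) = 1; row 2: entry -28/25 ≤ 0; row 3: entry -52/25 ≤ 0; row 4: (101/25)/(11/25) = 101/11. Minimum is 1 at row 1 (x2 leaves); pivot element 4/5.
Pivot on row 1; the z-row RHS becomes 113/5 − (-17/5)·1 = 26.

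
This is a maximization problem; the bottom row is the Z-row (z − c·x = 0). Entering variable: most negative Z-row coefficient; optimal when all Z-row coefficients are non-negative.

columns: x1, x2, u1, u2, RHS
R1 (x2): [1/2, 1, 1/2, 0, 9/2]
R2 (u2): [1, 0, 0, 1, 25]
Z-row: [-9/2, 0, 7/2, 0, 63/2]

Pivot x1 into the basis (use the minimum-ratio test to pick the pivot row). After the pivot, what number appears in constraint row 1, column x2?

2

Ratio test on column x1 — row 1: (9/2)/(1/2) = 9; row 2: 25/1 = 25. Minimum is 9 at row 1 (x2 leaves); pivot element 1/2.
Divide row 1 by 1/2; eliminate column x1 from the other rows.
In the new row 1, the x2 entry is the old entry divided by the pivot: 1/(1/2) = 2.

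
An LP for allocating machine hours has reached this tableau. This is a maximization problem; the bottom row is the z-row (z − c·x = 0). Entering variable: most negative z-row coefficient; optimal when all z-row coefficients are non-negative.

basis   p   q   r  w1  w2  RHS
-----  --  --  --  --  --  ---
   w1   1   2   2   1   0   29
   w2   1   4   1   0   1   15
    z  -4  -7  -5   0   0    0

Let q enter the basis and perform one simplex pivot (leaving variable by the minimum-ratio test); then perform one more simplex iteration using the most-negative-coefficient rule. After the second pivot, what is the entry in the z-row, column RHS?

Ratio test on column q — row 1: 29/2 = 29/2; row 2: 15/4 = 15/4. Minimum is 15/4 at row 2 (w2 leaves); pivot element 4.
Divide row 2 by 4; eliminate column q from the other rows.
Second iteration: most negative z-row entry is -13/4 in column r, so r enters.
Ratio test on column r — row 1: (43/2)/(3/2) = 43/3; row 2: (15/4)/(1/4) = 15. Minimum is 43/3 at row 1 (w1 leaves); pivot element 3/2.
Divide row 1 by 3/2; eliminate column r from the other rows.
After both pivots, the entry at the z-row, column RHS is 437/6.

437/6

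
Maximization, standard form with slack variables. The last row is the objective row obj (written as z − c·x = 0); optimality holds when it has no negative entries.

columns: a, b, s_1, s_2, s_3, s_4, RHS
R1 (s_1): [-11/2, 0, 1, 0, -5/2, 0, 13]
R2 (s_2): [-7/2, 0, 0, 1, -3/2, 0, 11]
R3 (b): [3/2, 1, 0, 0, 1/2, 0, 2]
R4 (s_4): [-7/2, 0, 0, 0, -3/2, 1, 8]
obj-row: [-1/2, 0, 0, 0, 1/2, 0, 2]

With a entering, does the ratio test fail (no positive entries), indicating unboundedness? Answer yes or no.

no

Column a has positive entries in row(s) 3, so the ratio test bounds it — not unbounded.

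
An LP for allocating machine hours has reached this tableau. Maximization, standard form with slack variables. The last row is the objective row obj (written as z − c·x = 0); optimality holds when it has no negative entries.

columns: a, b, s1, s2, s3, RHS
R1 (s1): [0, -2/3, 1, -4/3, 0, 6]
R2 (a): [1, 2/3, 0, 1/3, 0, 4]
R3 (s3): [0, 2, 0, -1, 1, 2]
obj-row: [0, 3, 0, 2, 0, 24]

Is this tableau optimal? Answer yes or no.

Every obj-row coefficient is ≥ 0, so the tableau is optimal.

yes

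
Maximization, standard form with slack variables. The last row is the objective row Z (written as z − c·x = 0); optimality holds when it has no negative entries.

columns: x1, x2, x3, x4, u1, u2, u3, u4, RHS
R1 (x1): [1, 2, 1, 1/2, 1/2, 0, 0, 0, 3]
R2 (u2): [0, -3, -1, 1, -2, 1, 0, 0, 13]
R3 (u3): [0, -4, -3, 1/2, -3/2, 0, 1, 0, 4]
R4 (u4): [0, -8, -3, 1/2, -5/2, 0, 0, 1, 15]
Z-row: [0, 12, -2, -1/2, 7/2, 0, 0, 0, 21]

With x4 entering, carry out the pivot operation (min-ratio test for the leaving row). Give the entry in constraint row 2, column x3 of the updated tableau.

Ratio test on column x4 — row 1: 3/(1/2) = 6; row 2: 13/1 = 13; row 3: 4/(1/2) = 8; row 4: 15/(1/2) = 30. Minimum is 6 at row 1 (x1 leaves); pivot element 1/2.
Divide row 1 by 1/2; eliminate column x4 from the other rows.
Row 2 update in column x3: -1 − 1·2 = -3.

-3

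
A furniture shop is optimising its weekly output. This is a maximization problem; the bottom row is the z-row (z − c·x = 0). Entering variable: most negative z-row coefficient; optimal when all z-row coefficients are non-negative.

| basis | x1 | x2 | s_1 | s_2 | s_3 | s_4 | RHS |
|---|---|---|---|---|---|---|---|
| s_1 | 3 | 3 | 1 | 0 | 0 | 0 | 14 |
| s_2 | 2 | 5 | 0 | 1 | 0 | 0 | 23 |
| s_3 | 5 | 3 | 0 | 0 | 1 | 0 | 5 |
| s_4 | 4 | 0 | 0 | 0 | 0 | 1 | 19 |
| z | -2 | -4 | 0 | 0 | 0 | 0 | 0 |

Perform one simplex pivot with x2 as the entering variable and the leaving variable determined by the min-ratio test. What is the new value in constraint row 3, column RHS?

5/3

Ratio test on column x2 — row 1: 14/3 = 14/3; row 2: 23/5 = 23/5; row 3: 5/3 = 5/3; row 4: entry 0 ≤ 0. Minimum is 5/3 at row 3 (s_3 leaves); pivot element 3.
Divide row 3 by 3; eliminate column x2 from the other rows.
In the new row 3, the RHS entry is the old entry divided by the pivot: 5/3 = 5/3.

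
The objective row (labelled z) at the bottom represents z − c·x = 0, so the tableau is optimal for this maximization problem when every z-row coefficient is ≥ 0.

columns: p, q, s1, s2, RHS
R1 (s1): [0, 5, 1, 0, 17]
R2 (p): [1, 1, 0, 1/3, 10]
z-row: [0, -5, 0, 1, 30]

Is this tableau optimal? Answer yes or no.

The z-row has a negative entry -5 in column q, so it is not optimal.

no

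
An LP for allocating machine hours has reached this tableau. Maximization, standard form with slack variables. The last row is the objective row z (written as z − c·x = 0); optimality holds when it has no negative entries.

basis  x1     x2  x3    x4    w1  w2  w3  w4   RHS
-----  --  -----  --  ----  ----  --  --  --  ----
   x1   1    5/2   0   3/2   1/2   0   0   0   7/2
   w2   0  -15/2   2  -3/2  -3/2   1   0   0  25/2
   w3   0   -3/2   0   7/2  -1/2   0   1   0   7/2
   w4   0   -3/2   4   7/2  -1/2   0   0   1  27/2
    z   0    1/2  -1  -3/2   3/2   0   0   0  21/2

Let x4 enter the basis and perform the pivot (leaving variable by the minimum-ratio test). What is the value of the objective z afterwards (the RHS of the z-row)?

12

Ratio test on column x4 — row 1: (7/2)/(3/2) = 7/3; row 2: entry -3/2 ≤ 0; row 3: (7/2)/(7/2) = 1; row 4: (27/2)/(7/2) = 27/7. Minimum is 1 at row 3 (w3 leaves); pivot element 7/2.
Pivot on row 3; the z-row RHS becomes 21/2 − (-3/2)·1 = 12.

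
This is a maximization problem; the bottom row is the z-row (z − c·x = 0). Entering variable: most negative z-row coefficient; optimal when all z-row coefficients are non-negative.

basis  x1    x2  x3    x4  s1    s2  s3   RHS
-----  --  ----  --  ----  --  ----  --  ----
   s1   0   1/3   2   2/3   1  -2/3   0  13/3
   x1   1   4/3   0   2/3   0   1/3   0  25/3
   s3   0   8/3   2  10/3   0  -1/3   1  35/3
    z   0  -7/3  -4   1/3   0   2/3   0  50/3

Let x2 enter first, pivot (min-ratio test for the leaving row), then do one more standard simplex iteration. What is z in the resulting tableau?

214/7

Ratio test on column x2 — row 1: (13/3)/(1/3) = 13; row 2: (25/3)/(4/3) = 25/4; row 3: (35/3)/(8/3) = 35/8. Minimum is 35/8 at row 3 (s3 leaves); pivot element 8/3.
Pivot on row 3; the z-row RHS becomes 50/3 − (-7/3)·(35/8) = 215/8.
Next entering variable (most negative z-row entry -9/4): x3.
Ratio test on column x3 — row 1: (23/8)/(7/4) = 23/14; row 2: entry -1 ≤ 0; row 3: (35/8)/(3/4) = 35/6. Minimum is 23/14 at row 1 (s1 leaves); pivot element 7/4.
After the second pivot the z-row RHS is 215/8 − (-9/4)·(23/14) = 214/7.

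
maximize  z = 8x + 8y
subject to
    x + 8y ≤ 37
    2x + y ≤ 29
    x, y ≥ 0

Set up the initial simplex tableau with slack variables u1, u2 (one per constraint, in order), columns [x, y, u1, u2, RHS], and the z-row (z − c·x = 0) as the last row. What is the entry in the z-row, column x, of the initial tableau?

-8

The z-row carries the negated objective coefficients: the x entry is -8.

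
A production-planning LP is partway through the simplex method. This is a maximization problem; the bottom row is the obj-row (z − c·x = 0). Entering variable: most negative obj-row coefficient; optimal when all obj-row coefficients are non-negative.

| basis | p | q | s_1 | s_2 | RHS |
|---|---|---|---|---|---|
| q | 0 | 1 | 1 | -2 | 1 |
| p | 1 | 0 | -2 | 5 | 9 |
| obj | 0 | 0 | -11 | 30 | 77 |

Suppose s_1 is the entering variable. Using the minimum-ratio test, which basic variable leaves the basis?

q

Column s_1 entries and ratios — q: 1/1 = 1; p: -2 ≤ 0, skip.
Smallest ratio is 1 in the row of q, so q leaves.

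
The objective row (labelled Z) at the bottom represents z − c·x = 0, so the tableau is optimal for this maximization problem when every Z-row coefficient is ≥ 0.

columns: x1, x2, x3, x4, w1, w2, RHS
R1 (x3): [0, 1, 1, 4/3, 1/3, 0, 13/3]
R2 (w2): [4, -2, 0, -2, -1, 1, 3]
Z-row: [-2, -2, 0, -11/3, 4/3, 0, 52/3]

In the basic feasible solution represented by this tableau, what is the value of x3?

x3 is basic (row 1); its value is the RHS of that row, 13/3.

13/3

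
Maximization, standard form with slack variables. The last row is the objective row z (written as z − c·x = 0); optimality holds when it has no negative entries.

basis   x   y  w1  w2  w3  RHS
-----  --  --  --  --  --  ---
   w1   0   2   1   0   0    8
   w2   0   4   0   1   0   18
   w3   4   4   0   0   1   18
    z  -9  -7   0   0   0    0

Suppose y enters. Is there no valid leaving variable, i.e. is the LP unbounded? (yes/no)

no

Column y has positive entries in row(s) 1, 2, 3, so the ratio test bounds it — not unbounded.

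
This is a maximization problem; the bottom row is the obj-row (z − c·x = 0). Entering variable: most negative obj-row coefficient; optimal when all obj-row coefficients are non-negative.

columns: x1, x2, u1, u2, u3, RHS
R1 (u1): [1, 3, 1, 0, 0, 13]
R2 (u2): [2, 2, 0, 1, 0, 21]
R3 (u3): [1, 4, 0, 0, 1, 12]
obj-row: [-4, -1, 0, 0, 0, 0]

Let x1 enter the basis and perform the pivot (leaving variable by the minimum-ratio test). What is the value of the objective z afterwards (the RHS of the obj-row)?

42

Ratio test on column x1 — row 1: 13/1 = 13; row 2: 21/2 = 21/2; row 3: 12/1 = 12. Minimum is 21/2 at row 2 (u2 leaves); pivot element 2.
Pivot on row 2; the obj-row RHS becomes 0 − (-4)·(21/2) = 42.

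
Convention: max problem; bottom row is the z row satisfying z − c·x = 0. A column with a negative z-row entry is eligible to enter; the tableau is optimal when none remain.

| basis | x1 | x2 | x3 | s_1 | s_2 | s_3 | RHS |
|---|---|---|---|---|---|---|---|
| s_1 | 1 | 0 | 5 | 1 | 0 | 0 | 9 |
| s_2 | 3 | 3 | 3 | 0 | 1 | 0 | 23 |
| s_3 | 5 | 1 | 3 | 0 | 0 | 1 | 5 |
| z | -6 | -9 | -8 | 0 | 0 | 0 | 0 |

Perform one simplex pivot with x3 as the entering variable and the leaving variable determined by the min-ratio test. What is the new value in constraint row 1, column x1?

-22/3

Ratio test on column x3 — row 1: 9/5 = 9/5; row 2: 23/3 = 23/3; row 3: 5/3 = 5/3. Minimum is 5/3 at row 3 (s_3 leaves); pivot element 3.
Divide row 3 by 3; eliminate column x3 from the other rows.
Row 1 update in column x1: 1 − 5·(5/3) = -22/3.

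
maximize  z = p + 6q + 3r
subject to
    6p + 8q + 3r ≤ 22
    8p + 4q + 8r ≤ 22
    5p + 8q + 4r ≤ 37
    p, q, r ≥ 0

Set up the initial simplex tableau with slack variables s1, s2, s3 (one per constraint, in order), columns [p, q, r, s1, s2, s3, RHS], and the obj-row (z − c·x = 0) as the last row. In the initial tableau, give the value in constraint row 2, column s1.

Slack s1 belongs to constraint 1; its column is the unit vector e_1, so the entry in row 2 is 0.

0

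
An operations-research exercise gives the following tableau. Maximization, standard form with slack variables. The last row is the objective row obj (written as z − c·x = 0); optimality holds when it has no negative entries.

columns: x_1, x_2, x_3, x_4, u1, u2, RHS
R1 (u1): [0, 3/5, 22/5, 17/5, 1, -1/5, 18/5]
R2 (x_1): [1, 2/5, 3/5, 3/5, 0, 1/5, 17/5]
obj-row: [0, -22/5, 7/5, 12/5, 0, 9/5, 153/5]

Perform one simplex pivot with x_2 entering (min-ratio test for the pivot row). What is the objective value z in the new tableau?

Ratio test on column x_2 — row 1: (18/5)/(3/5) = 6; row 2: (17/5)/(2/5) = 17/2. Minimum is 6 at row 1 (u1 leaves); pivot element 3/5.
Pivot on row 1; the obj-row RHS becomes 153/5 − (-22/5)·6 = 57.

57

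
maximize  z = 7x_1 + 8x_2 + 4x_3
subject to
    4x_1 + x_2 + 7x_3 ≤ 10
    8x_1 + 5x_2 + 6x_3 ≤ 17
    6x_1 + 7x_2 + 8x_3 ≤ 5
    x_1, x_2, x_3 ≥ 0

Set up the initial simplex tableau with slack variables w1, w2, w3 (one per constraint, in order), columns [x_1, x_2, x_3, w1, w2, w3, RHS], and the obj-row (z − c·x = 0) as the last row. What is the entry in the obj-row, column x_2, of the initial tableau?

The obj-row carries the negated objective coefficients: the x_2 entry is -8.

-8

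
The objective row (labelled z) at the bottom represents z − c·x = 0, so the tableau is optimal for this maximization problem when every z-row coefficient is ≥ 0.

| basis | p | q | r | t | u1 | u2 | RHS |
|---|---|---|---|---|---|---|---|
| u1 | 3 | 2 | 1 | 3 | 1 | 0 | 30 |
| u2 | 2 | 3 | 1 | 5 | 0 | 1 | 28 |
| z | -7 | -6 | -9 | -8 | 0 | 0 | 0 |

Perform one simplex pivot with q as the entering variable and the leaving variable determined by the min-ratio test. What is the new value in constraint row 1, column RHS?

Ratio test on column q — row 1: 30/2 = 15; row 2: 28/3 = 28/3. Minimum is 28/3 at row 2 (u2 leaves); pivot element 3.
Divide row 2 by 3; eliminate column q from the other rows.
Row 1 update in column RHS: 30 − 2·(28/3) = 34/3.

34/3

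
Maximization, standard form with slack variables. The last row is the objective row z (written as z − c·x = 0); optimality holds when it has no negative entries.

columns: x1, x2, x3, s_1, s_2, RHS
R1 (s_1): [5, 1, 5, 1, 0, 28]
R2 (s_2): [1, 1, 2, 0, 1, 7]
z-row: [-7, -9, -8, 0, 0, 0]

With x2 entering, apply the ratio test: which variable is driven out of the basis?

Column x2 entries and ratios — s_1: 28/1 = 28; s_2: 7/1 = 7.
Smallest ratio is 7 in the row of s_2, so s_2 leaves.

s_2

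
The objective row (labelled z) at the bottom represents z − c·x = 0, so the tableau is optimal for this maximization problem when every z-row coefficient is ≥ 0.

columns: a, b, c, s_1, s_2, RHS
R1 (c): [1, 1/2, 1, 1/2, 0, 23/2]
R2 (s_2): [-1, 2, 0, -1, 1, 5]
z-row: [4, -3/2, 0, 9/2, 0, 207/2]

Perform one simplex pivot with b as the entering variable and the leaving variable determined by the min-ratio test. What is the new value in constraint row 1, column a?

5/4

Ratio test on column b — row 1: (23/2)/(1/2) = 23; row 2: 5/2 = 5/2. Minimum is 5/2 at row 2 (s_2 leaves); pivot element 2.
Divide row 2 by 2; eliminate column b from the other rows.
Row 1 update in column a: 1 − (1/2)·(-1/2) = 5/4.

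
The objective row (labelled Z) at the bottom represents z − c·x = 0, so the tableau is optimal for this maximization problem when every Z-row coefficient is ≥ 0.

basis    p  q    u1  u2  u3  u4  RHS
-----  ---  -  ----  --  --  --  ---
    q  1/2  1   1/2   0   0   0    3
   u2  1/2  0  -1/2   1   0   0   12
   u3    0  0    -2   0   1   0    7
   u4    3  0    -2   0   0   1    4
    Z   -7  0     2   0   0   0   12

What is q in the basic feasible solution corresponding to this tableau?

q is basic (row 1); its value is the RHS of that row, 3.

3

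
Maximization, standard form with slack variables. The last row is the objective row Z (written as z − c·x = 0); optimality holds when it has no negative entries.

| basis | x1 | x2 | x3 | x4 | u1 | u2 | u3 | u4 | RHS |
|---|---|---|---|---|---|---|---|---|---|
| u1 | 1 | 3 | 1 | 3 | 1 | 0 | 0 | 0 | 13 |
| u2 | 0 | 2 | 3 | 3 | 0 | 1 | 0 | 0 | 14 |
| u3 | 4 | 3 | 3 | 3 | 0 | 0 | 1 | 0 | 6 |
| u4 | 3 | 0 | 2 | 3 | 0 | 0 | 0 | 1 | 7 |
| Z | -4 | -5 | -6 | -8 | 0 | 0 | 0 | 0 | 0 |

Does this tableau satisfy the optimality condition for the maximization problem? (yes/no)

no

The Z-row has a negative entry -8 in column x4, so it is not optimal.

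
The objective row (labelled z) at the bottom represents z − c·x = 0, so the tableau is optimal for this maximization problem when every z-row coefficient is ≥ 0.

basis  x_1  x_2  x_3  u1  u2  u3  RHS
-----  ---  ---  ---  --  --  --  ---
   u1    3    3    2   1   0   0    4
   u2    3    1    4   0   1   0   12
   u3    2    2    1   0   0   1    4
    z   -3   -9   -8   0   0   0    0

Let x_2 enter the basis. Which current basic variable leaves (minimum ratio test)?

Column x_2 entries and ratios — u1: 4/3 = 4/3; u2: 12/1 = 12; u3: 4/2 = 2.
Smallest ratio is 4/3 in the row of u1, so u1 leaves.

u1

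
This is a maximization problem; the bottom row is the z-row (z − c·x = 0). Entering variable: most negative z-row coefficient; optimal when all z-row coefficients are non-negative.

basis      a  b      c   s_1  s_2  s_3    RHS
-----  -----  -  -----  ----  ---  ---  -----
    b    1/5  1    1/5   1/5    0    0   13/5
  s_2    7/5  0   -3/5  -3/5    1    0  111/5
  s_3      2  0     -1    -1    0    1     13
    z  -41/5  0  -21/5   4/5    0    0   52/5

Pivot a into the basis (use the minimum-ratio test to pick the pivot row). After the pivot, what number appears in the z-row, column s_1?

-33/10

Ratio test on column a — row 1: (13/5)/(1/5) = 13; row 2: (111/5)/(7/5) = 111/7; row 3: 13/2 = 13/2. Minimum is 13/2 at row 3 (s_3 leaves); pivot element 2.
Divide row 3 by 2; eliminate column a from the other rows.
z-row update in column s_1: 4/5 − (-41/5)·(-1/2) = -33/10.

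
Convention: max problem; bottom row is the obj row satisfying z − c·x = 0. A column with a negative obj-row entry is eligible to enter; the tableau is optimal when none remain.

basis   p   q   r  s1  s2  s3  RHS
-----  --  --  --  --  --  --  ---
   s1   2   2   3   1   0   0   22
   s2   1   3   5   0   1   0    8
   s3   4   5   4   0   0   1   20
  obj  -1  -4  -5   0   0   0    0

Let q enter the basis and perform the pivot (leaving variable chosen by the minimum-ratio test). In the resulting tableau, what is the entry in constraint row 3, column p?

7/3

Ratio test on column q — row 1: 22/2 = 11; row 2: 8/3 = 8/3; row 3: 20/5 = 4. Minimum is 8/3 at row 2 (s2 leaves); pivot element 3.
Divide row 2 by 3; eliminate column q from the other rows.
Row 3 update in column p: 4 − 5·(1/3) = 7/3.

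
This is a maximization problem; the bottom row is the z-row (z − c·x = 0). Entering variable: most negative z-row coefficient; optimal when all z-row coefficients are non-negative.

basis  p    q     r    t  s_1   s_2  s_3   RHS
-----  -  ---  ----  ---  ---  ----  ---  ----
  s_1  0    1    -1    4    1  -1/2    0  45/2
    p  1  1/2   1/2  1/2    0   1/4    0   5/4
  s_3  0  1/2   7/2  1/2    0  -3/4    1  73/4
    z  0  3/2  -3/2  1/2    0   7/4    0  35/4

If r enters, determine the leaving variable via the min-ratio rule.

Column r entries and ratios — s_1: -1 ≤ 0, skip; p: (5/4)/(1/2) = 5/2; s_3: (73/4)/(7/2) = 73/14.
Smallest ratio is 5/2 in the row of p, so p leaves.

p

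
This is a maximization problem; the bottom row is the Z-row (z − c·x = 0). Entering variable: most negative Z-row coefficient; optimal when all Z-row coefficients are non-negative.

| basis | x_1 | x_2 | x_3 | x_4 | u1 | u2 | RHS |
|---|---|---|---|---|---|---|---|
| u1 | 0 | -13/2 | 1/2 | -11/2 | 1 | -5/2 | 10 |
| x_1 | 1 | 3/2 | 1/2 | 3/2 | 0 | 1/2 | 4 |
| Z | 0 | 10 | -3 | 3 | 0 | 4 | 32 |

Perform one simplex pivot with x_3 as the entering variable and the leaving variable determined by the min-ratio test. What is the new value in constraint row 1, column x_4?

Ratio test on column x_3 — row 1: 10/(1/2) = 20; row 2: 4/(1/2) = 8. Minimum is 8 at row 2 (x_1 leaves); pivot element 1/2.
Divide row 2 by 1/2; eliminate column x_3 from the other rows.
Row 1 update in column x_4: -11/2 − (1/2)·3 = -7.

-7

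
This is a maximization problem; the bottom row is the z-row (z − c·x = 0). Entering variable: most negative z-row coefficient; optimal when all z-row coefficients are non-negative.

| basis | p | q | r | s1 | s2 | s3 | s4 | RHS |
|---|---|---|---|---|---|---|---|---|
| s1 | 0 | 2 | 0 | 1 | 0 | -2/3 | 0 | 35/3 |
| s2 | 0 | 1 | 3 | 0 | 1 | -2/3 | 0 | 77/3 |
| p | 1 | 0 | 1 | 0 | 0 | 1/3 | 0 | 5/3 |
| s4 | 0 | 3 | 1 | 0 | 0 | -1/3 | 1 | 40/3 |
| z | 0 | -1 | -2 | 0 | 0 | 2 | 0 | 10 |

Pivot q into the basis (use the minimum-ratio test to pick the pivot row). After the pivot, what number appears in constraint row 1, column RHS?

Ratio test on column q — row 1: (35/3)/2 = 35/6; row 2: (77/3)/1 = 77/3; row 3: entry 0 ≤ 0; row 4: (40/3)/3 = 40/9. Minimum is 40/9 at row 4 (s4 leaves); pivot element 3.
Divide row 4 by 3; eliminate column q from the other rows.
Row 1 update in column RHS: 35/3 − 2·(40/9) = 25/9.

25/9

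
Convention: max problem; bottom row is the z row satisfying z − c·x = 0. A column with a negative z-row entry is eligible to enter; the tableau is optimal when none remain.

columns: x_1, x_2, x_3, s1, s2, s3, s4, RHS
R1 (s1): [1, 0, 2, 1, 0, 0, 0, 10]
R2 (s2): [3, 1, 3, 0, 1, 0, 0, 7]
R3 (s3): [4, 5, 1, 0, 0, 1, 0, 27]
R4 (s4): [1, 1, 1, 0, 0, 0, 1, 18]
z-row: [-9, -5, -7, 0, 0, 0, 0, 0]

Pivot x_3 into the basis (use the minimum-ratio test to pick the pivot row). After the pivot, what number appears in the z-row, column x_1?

Ratio test on column x_3 — row 1: 10/2 = 5; row 2: 7/3 = 7/3; row 3: 27/1 = 27; row 4: 18/1 = 18. Minimum is 7/3 at row 2 (s2 leaves); pivot element 3.
Divide row 2 by 3; eliminate column x_3 from the other rows.
z-row update in column x_1: -9 − (-7)·1 = -2.

-2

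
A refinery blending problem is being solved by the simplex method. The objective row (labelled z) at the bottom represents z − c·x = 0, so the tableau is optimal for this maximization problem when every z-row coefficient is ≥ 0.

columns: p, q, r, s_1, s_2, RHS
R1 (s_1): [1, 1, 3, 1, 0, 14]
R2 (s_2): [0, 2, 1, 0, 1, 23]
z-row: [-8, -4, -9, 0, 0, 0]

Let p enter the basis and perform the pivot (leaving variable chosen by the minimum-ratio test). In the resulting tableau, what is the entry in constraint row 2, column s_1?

Ratio test on column p — row 1: 14/1 = 14; row 2: entry 0 ≤ 0. Minimum is 14 at row 1 (s_1 leaves); pivot element 1.
Divide row 1 by 1; eliminate column p from the other rows.
Row 2 update in column s_1: 0 − 0·1 = 0.

0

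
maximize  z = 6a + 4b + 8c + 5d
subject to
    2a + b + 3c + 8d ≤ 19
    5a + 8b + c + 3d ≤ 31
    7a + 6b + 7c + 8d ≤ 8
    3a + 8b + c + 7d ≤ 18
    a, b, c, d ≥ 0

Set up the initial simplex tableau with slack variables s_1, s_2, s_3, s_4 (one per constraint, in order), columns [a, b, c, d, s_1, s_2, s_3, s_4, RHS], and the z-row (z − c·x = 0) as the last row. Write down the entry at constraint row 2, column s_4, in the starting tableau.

0

Slack s_4 belongs to constraint 4; its column is the unit vector e_4, so the entry in row 2 is 0.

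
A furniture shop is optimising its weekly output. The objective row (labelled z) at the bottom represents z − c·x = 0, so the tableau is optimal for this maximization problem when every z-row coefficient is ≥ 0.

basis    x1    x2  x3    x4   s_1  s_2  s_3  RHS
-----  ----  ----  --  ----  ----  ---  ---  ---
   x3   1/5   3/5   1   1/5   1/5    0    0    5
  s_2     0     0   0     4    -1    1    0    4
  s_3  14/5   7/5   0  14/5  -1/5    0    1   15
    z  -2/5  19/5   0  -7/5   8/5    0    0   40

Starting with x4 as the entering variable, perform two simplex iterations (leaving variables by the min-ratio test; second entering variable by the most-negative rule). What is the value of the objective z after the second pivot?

Ratio test on column x4 — row 1: 5/(1/5) = 25; row 2: 4/4 = 1; row 3: 15/(14/5) = 75/14. Minimum is 1 at row 2 (s_2 leaves); pivot element 4.
Pivot on row 2; the z-row RHS becomes 40 − (-7/5)·1 = 207/5.
Next entering variable (most negative z-row entry -2/5): x1.
Ratio test on column x1 — row 1: (24/5)/(1/5) = 24; row 2: entry 0 ≤ 0; row 3: (61/5)/(14/5) = 61/14. Minimum is 61/14 at row 3 (s_3 leaves); pivot element 14/5.
After the second pivot the z-row RHS is 207/5 − (-2/5)·(61/14) = 302/7.

302/7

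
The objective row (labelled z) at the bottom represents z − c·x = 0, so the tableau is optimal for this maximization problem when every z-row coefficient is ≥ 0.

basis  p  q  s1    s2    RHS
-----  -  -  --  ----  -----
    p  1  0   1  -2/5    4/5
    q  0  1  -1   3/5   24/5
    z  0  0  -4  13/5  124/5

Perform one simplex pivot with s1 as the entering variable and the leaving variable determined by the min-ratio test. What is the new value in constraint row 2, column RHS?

Ratio test on column s1 — row 1: (4/5)/1 = 4/5; row 2: entry -1 ≤ 0. Minimum is 4/5 at row 1 (p leaves); pivot element 1.
Divide row 1 by 1; eliminate column s1 from the other rows.
Row 2 update in column RHS: 24/5 − (-1)·(4/5) = 28/5.

28/5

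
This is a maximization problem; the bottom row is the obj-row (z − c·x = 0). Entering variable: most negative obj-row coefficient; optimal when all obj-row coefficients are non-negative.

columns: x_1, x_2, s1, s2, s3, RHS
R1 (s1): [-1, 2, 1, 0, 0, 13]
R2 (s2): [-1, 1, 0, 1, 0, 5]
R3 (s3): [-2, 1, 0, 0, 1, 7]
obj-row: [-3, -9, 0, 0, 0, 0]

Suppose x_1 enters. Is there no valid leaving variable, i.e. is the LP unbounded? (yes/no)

Every constraint-row entry in column x_1 is ≤ 0, so increasing x_1 is unbounded.

yes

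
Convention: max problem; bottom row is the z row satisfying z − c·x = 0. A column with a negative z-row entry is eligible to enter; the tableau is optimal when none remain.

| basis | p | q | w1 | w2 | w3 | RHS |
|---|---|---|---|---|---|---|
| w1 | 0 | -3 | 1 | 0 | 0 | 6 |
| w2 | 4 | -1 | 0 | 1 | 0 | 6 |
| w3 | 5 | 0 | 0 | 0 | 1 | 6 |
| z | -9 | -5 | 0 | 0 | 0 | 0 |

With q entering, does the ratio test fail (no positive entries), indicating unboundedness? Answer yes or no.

Every constraint-row entry in column q is ≤ 0, so increasing q is unbounded.

yes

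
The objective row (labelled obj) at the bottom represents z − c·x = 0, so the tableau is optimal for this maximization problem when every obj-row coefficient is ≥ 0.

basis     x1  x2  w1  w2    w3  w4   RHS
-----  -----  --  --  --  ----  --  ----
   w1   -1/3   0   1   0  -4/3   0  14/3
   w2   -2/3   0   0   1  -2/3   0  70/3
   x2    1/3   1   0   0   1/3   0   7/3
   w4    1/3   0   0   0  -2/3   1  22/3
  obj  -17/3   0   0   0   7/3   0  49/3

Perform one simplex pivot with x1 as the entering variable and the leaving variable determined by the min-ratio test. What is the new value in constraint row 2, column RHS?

Ratio test on column x1 — row 1: entry -1/3 ≤ 0; row 2: entry -2/3 ≤ 0; row 3: (7/3)/(1/3) = 7; row 4: (22/3)/(1/3) = 22. Minimum is 7 at row 3 (x2 leaves); pivot element 1/3.
Divide row 3 by 1/3; eliminate column x1 from the other rows.
Row 2 update in column RHS: 70/3 − (-2/3)·7 = 28.

28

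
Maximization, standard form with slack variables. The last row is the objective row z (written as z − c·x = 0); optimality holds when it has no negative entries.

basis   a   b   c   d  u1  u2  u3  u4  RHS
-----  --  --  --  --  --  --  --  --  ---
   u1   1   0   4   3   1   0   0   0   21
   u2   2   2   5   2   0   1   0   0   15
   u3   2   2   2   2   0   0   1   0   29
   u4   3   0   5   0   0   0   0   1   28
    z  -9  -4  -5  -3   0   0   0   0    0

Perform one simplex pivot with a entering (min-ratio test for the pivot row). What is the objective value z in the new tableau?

135/2

Ratio test on column a — row 1: 21/1 = 21; row 2: 15/2 = 15/2; row 3: 29/2 = 29/2; row 4: 28/3 = 28/3. Minimum is 15/2 at row 2 (u2 leaves); pivot element 2.
Pivot on row 2; the z-row RHS becomes 0 − (-9)·(15/2) = 135/2.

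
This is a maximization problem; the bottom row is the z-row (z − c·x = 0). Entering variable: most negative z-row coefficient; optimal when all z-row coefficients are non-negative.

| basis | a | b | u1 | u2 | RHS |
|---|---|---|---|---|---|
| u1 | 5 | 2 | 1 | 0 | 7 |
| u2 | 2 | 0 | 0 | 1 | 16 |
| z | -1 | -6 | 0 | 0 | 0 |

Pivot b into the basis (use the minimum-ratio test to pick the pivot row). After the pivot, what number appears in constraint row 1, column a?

Ratio test on column b — row 1: 7/2 = 7/2; row 2: entry 0 ≤ 0. Minimum is 7/2 at row 1 (u1 leaves); pivot element 2.
Divide row 1 by 2; eliminate column b from the other rows.
In the new row 1, the a entry is the old entry divided by the pivot: 5/2 = 5/2.

5/2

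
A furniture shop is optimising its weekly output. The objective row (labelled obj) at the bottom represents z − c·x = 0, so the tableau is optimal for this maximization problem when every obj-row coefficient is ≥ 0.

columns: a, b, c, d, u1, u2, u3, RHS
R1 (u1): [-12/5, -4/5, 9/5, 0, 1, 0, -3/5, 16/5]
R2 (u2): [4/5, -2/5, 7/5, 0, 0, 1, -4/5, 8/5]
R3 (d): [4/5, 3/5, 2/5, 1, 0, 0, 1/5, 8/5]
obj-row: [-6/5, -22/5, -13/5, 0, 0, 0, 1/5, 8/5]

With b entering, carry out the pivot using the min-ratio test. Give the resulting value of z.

Ratio test on column b — row 1: entry -4/5 ≤ 0; row 2: entry -2/5 ≤ 0; row 3: (8/5)/(3/5) = 8/3. Minimum is 8/3 at row 3 (d leaves); pivot element 3/5.
Pivot on row 3; the obj-row RHS becomes 8/5 − (-22/5)·(8/3) = 40/3.

40/3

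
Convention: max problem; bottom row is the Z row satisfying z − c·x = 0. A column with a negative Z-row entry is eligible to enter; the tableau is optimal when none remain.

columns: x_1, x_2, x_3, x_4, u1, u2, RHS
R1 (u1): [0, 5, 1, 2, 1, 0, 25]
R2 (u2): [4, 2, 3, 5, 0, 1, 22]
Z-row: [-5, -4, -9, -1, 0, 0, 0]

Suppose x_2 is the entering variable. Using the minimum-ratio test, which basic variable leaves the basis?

u1

Column x_2 entries and ratios — u1: 25/5 = 5; u2: 22/2 = 11.
Smallest ratio is 5 in the row of u1, so u1 leaves.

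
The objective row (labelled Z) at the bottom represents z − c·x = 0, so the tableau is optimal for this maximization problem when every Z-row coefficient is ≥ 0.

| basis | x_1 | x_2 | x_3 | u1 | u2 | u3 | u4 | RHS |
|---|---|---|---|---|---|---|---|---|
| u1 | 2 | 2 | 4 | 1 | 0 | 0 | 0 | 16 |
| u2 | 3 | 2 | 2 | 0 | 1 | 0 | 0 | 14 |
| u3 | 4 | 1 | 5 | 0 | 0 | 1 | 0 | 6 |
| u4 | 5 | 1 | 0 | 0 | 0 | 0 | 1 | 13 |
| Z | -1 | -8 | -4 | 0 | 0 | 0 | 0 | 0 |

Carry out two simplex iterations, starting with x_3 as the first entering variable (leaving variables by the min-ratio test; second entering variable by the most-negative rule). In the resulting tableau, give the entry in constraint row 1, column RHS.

4

Ratio test on column x_3 — row 1: 16/4 = 4; row 2: 14/2 = 7; row 3: 6/5 = 6/5; row 4: entry 0 ≤ 0. Minimum is 6/5 at row 3 (u3 leaves); pivot element 5.
Divide row 3 by 5; eliminate column x_3 from the other rows.
Second iteration: most negative Z-row entry is -36/5 in column x_2, so x_2 enters.
Ratio test on column x_2 — row 1: (56/5)/(6/5) = 28/3; row 2: (58/5)/(8/5) = 29/4; row 3: (6/5)/(1/5) = 6; row 4: 13/1 = 13. Minimum is 6 at row 3 (x_3 leaves); pivot element 1/5.
Divide row 3 by 1/5; eliminate column x_2 from the other rows.
After both pivots, the entry at constraint row 1, column RHS is 4.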